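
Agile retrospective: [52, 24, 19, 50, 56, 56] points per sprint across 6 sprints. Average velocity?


Formula: Avg velocity = Total points / Number of sprints
Points: [52, 24, 19, 50, 56, 56]
Sum = 52 + 24 + 19 + 50 + 56 + 56 = 257
Avg velocity = 257 / 6 = 42.83 points/sprint

42.83 points/sprint


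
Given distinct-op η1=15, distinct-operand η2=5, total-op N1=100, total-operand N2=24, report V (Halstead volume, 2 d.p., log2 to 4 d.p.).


Formula: V = N * log2(η), where N = N1 + N2 and η = η1 + η2
η = 15 + 5 = 20
N = 100 + 24 = 124
log2(20) ≈ 4.3219
V = 124 * 4.3219 = 535.92

535.92


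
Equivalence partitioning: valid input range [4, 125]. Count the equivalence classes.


Valid range: [4, 125]
Class 1: x < 4 — invalid
Class 2: 4 ≤ x ≤ 125 — valid
Class 3: x > 125 — invalid
Total equivalence classes: 3

3 equivalence classes


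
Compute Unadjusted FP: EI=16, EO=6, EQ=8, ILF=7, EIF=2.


UFP = EI*4 + EO*5 + EQ*4 + ILF*10 + EIF*7
UFP = 16*4 + 6*5 + 8*4 + 7*10 + 2*7
UFP = 64 + 30 + 32 + 70 + 14
UFP = 210

210


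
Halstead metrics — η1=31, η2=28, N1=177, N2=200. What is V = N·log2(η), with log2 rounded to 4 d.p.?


Formula: V = N * log2(η), where N = N1 + N2 and η = η1 + η2
η = 31 + 28 = 59
N = 177 + 200 = 377
log2(59) ≈ 5.8826
V = 377 * 5.8826 = 2217.74

2217.74


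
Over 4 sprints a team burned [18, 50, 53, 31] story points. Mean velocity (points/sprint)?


Formula: Avg velocity = Total points / Number of sprints
Points: [18, 50, 53, 31]
Sum = 18 + 50 + 53 + 31 = 152
Avg velocity = 152 / 4 = 38.0 points/sprint

38.0 points/sprint


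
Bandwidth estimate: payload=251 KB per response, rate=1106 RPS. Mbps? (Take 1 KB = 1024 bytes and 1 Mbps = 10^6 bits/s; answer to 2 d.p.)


Formula: Mbps = payload_bytes * RPS * 8 / 1e6
Payload per request = 251 KB = 251 * 1024 = 257024 bytes
Total bytes/sec = 257024 * 1106 = 284268544
Total bits/sec = 284268544 * 8 = 2274148352
Mbps = 2274148352 / 1e6 = 2274.15

2274.15 Mbps


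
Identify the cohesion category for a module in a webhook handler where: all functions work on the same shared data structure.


Reasoning: Functions share data
Type: Communicational cohesion

Communicational cohesion


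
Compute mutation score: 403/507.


Mutation score = killed / total * 100
Mutation score = 403 / 507 * 100
Mutation score = 79.49%

79.49%


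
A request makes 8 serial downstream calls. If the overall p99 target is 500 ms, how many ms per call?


Formula: per_stage = total_budget / stages
per_stage = 500 / 8
per_stage = 62.5 ms

62.5 ms


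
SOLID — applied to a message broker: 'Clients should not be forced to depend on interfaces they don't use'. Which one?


This describes the Interface Segregation Principle (ISP)

Interface Segregation Principle (ISP)


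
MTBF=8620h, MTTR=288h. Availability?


Availability = MTBF / (MTBF + MTTR)
Availability = 8620 / (8620 + 288)
Availability = 8620 / 8908
Availability = 96.767%

96.767%


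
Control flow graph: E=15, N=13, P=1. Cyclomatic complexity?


Formula: V(G) = E - N + 2P
V(G) = 15 - 13 + 2*1
V(G) = 2 + 2
V(G) = 4

4


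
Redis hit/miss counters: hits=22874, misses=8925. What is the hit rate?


Formula: hit rate = hits / (hits + misses) * 100
hit rate = 22874 / (22874 + 8925) * 100
hit rate = 22874 / 31799 * 100
hit rate = 71.93%

71.93%


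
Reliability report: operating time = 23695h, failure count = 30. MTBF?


Formula: MTBF = Total operating time / Number of failures
MTBF = 23695 / 30
MTBF = 789.83 hours

789.83 hours


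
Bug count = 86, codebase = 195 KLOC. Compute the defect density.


Defect density = defects / KLOC
Defect density = 86 / 195
Defect density = 0.441 defects/KLOC

0.441 defects/KLOC


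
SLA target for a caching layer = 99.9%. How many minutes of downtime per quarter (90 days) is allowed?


Formula: allowed downtime = period * (100 - SLA) / 100
Period (quarter (90 days)) = 129600 minutes
Unavailability fraction = (100 - 99.9) / 100
Allowed downtime = 129600 * (100 - 99.9) / 100
Allowed downtime = 129.6 minutes

129.6 minutes


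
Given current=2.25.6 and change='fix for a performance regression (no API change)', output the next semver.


Current: 2.25.6
Change category: 'fix for a performance regression (no API change)' → patch bump
SemVer rule: patch bump → increment PATCH (MAJOR and MINOR unchanged)
New: 2.25.7

2.25.7


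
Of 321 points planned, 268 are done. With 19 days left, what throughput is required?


Formula: Required rate = Remaining points / Days left
Remaining = 321 - 268 = 53 points
Required rate = 53 / 19 = 2.79 points/day

2.79 points/day


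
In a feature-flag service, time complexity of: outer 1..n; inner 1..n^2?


Reasoning: n times n^2
Complexity: O(n^3)

O(n^3)


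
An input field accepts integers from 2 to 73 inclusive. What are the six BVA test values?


Range: [2, 73]
Boundaries: just below min, min, min+1, max-1, max, just above max
Values: [1, 2, 3, 72, 73, 74]

[1, 2, 3, 72, 73, 74]


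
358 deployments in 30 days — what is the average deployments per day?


Formula: deployments per day = releases / days
= 358 / 30
= 11.933 deploys/day
(equivalently, 83.53 deploys/week)

11.933 deploys/day


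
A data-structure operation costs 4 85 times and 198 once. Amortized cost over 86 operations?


Formula: Amortized cost = Total cost / Operations
Total cost = (85 * 4) + (1 * 198)
Total cost = 340 + 198 = 538
Amortized = 538 / 86 = 6.2558

6.2558


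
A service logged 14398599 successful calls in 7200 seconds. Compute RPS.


Formula: throughput = requests / seconds
throughput = 14398599 / 7200
throughput = 1999.81 requests/second

1999.81 requests/second


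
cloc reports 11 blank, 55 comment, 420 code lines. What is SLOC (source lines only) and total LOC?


Total LOC = blank + comment + code
Total LOC = 11 + 55 + 420 = 486
SLOC (source only) = code = 420

Total LOC: 486, SLOC: 420


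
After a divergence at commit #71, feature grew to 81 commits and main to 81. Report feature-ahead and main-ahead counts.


Common ancestor: commit #71
feature commits after divergence: 81 - 71 = 10
main commits after divergence: 81 - 71 = 10
feature is 10 commits ahead of main
main is 10 commits ahead of feature

feature ahead: 10, main ahead: 10


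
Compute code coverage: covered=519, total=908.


Coverage = covered / total * 100
Coverage = 519 / 908 * 100
Coverage = 57.16%

57.16%


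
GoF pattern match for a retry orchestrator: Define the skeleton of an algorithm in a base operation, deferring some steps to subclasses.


This matches the Template Method pattern

Template Method


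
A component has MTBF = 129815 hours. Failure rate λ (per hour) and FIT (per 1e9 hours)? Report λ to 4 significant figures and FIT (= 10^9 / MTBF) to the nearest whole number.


Formula: λ = 1 / MTBF; FIT = λ × 1e9 = 1e9 / MTBF
λ = 1 / 129815 ≈ 7.703e-06 failures/hour
FIT = 1e9 / 129815 ≈ 7703 failures per 1e9 hours (nearest whole number)

λ = 7.703e-06 /h, FIT = 7703


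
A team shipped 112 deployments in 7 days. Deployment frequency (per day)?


Formula: deployments per day = releases / days
= 112 / 7
= 16.0 deploys/day
(equivalently, 112.0 deploys/week)

16.0 deploys/day


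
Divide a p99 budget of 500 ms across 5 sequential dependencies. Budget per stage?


Formula: per_stage = total_budget / stages
per_stage = 500 / 5
per_stage = 100.0 ms

100.0 ms


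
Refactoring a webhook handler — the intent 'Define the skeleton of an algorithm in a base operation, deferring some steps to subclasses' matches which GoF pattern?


This matches the Template Method pattern

Template Method


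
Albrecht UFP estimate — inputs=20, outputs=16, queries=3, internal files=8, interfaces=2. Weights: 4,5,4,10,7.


UFP = EI*4 + EO*5 + EQ*4 + ILF*10 + EIF*7
UFP = 20*4 + 16*5 + 3*4 + 8*10 + 2*7
UFP = 80 + 80 + 12 + 80 + 14
UFP = 266

266


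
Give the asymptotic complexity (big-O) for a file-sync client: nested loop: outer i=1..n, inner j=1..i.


Reasoning: triangle: n(n+1)/2 ~ n^2/2
Complexity: O(n^2)

O(n^2)


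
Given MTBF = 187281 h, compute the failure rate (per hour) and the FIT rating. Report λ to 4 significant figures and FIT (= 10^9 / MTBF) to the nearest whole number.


Formula: λ = 1 / MTBF; FIT = λ × 1e9 = 1e9 / MTBF
λ = 1 / 187281 ≈ 5.340e-06 failures/hour
FIT = 1e9 / 187281 ≈ 5340 failures per 1e9 hours (nearest whole number)

λ = 5.340e-06 /h, FIT = 5340


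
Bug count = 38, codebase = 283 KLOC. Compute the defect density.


Defect density = defects / KLOC
Defect density = 38 / 283
Defect density = 0.134 defects/KLOC

0.134 defects/KLOC


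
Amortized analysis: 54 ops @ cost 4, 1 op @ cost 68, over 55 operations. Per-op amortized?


Formula: Amortized cost = Total cost / Operations
Total cost = (54 * 4) + (1 * 68)
Total cost = 216 + 68 = 284
Amortized = 284 / 55 = 5.1636

5.1636


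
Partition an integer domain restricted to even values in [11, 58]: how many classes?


Constraint: even integers in [11, 58]
Class 1: x < 11 — out-of-range invalid
Class 2: x in [11,58] but odd — wrong type invalid
Class 3: x in [11,58] and even — valid
Class 4: x > 58 — out-of-range invalid
Total equivalence classes: 4

4 equivalence classes


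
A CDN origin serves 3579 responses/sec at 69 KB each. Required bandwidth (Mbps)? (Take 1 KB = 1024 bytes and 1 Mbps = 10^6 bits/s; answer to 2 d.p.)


Formula: Mbps = payload_bytes * RPS * 8 / 1e6
Payload per request = 69 KB = 69 * 1024 = 70656 bytes
Total bytes/sec = 70656 * 3579 = 252877824
Total bits/sec = 252877824 * 8 = 2023022592
Mbps = 2023022592 / 1e6 = 2023.02

2023.02 Mbps


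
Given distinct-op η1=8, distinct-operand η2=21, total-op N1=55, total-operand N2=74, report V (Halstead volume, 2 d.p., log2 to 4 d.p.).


Formula: V = N * log2(η), where N = N1 + N2 and η = η1 + η2
η = 8 + 21 = 29
N = 55 + 74 = 129
log2(29) ≈ 4.8580
V = 129 * 4.8580 = 626.68

626.68


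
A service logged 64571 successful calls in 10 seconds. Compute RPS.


Formula: throughput = requests / seconds
throughput = 64571 / 10
throughput = 6457.1 requests/second

6457.1 requests/second


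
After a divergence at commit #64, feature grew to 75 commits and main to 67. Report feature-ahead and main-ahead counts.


Common ancestor: commit #64
feature commits after divergence: 75 - 64 = 11
main commits after divergence: 67 - 64 = 3
feature is 11 commits ahead of main
main is 3 commits ahead of feature

feature ahead: 11, main ahead: 3


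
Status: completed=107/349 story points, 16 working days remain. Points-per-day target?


Formula: Required rate = Remaining points / Days left
Remaining = 349 - 107 = 242 points
Required rate = 242 / 16 = 15.13 points/day

15.13 points/day


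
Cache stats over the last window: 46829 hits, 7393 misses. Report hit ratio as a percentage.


Formula: hit rate = hits / (hits + misses) * 100
hit rate = 46829 / (46829 + 7393) * 100
hit rate = 46829 / 54222 * 100
hit rate = 86.37%

86.37%


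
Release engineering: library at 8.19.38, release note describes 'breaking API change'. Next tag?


Current: 8.19.38
Change category: 'breaking API change' → major bump
SemVer rule: major bump → increment MAJOR, reset MINOR and PATCH to 0
New: 9.0.0

9.0.0


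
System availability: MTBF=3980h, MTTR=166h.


Availability = MTBF / (MTBF + MTTR)
Availability = 3980 / (3980 + 166)
Availability = 3980 / 4146
Availability = 95.9961%

95.9961%


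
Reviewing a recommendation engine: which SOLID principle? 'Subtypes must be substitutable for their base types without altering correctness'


This describes the Liskov Substitution Principle (LSP)

Liskov Substitution Principle (LSP)


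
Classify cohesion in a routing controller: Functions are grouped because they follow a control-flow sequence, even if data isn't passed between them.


Reasoning: Grouped by order of execution within a routine, not by data flow
Type: Procedural cohesion

Procedural cohesion


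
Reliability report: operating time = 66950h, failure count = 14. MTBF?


Formula: MTBF = Total operating time / Number of failures
MTBF = 66950 / 14
MTBF = 4782.14 hours

4782.14 hours


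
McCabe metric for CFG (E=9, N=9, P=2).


Formula: V(G) = E - N + 2P
V(G) = 9 - 9 + 2*2
V(G) = 0 + 4
V(G) = 4

4


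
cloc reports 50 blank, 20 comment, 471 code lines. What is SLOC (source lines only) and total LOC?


Total LOC = blank + comment + code
Total LOC = 50 + 20 + 471 = 541
SLOC (source only) = code = 471

Total LOC: 541, SLOC: 471


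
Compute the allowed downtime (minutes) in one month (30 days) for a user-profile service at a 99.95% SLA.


Formula: allowed downtime = period * (100 - SLA) / 100
Period (month (30 days)) = 43200 minutes
Unavailability fraction = (100 - 99.95) / 100
Allowed downtime = 43200 * (100 - 99.95) / 100
Allowed downtime = 21.6 minutes

21.6 minutes


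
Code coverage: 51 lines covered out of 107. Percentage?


Coverage = covered / total * 100
Coverage = 51 / 107 * 100
Coverage = 47.66%

47.66%


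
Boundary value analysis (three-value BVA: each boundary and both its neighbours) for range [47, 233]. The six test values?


Range: [47, 233]
Boundaries: just below min, min, min+1, max-1, max, just above max
Values: [46, 47, 48, 232, 233, 234]

[46, 47, 48, 232, 233, 234]


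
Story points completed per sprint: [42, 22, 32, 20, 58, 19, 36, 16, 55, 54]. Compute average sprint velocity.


Formula: Avg velocity = Total points / Number of sprints
Points: [42, 22, 32, 20, 58, 19, 36, 16, 55, 54]
Sum = 42 + 22 + 32 + 20 + 58 + 19 + 36 + 16 + 55 + 54 = 354
Avg velocity = 354 / 10 = 35.4 points/sprint

35.4 points/sprint


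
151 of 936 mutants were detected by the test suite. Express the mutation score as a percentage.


Mutation score = killed / total * 100
Mutation score = 151 / 936 * 100
Mutation score = 16.13%

16.13%


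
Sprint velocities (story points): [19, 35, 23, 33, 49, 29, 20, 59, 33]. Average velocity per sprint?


Formula: Avg velocity = Total points / Number of sprints
Points: [19, 35, 23, 33, 49, 29, 20, 59, 33]
Sum = 19 + 35 + 23 + 33 + 49 + 29 + 20 + 59 + 33 = 300
Avg velocity = 300 / 9 = 33.33 points/sprint

33.33 points/sprint


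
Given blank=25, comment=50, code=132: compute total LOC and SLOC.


Total LOC = blank + comment + code
Total LOC = 25 + 50 + 132 = 207
SLOC (source only) = code = 132

Total LOC: 207, SLOC: 132


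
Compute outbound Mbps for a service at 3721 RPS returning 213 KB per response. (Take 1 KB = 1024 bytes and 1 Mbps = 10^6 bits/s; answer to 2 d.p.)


Formula: Mbps = payload_bytes * RPS * 8 / 1e6
Payload per request = 213 KB = 213 * 1024 = 218112 bytes
Total bytes/sec = 218112 * 3721 = 811594752
Total bits/sec = 811594752 * 8 = 6492758016
Mbps = 6492758016 / 1e6 = 6492.76

6492.76 Mbps


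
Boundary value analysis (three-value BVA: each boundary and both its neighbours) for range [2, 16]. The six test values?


Range: [2, 16]
Boundaries: just below min, min, min+1, max-1, max, just above max
Values: [1, 2, 3, 15, 16, 17]

[1, 2, 3, 15, 16, 17]


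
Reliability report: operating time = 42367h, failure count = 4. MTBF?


Formula: MTBF = Total operating time / Number of failures
MTBF = 42367 / 4
MTBF = 10591.75 hours

10591.75 hours


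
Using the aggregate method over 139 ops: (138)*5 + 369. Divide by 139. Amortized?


Formula: Amortized cost = Total cost / Operations
Total cost = (138 * 5) + (1 * 369)
Total cost = 690 + 369 = 1059
Amortized = 1059 / 139 = 7.6187

7.6187


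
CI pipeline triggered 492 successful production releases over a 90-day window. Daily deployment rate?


Formula: deployments per day = releases / days
= 492 / 90
= 5.467 deploys/day
(equivalently, 38.27 deploys/week)

5.467 deploys/day


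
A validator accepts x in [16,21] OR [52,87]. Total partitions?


Valid ranges: [16,21] and [52,87]
Class 1: x < 16 — invalid
Class 2: 16 ≤ x ≤ 21 — valid
Class 3: 21 < x < 52 — invalid (gap between ranges)
Class 4: 52 ≤ x ≤ 87 — valid
Class 5: x > 87 — invalid
Total equivalence classes: 5

5 equivalence classes


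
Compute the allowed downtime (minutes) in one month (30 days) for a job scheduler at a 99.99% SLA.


Formula: allowed downtime = period * (100 - SLA) / 100
Period (month (30 days)) = 43200 minutes
Unavailability fraction = (100 - 99.99) / 100
Allowed downtime = 43200 * (100 - 99.99) / 100
Allowed downtime = 4.32 minutes

4.32 minutes


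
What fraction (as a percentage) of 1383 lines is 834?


Coverage = covered / total * 100
Coverage = 834 / 1383 * 100
Coverage = 60.3%

60.3%


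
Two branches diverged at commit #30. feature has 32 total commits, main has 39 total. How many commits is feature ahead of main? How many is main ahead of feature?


Common ancestor: commit #30
feature commits after divergence: 32 - 30 = 2
main commits after divergence: 39 - 30 = 9
feature is 2 commits ahead of main
main is 9 commits ahead of feature

feature ahead: 2, main ahead: 9


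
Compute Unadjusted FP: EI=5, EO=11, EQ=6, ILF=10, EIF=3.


UFP = EI*4 + EO*5 + EQ*4 + ILF*10 + EIF*7
UFP = 5*4 + 11*5 + 6*4 + 10*10 + 3*7
UFP = 20 + 55 + 24 + 100 + 21
UFP = 220

220


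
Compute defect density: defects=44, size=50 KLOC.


Defect density = defects / KLOC
Defect density = 44 / 50
Defect density = 0.88 defects/KLOC

0.88 defects/KLOC


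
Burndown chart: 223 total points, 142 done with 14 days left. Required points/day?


Formula: Required rate = Remaining points / Days left
Remaining = 223 - 142 = 81 points
Required rate = 81 / 14 = 5.79 points/day

5.79 points/day


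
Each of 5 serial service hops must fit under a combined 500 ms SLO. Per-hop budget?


Formula: per_stage = total_budget / stages
per_stage = 500 / 5
per_stage = 100.0 ms

100.0 ms


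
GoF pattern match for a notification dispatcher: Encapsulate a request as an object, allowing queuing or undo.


This matches the Command pattern

Command


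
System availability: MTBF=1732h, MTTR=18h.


Availability = MTBF / (MTBF + MTTR)
Availability = 1732 / (1732 + 18)
Availability = 1732 / 1750
Availability = 98.9714%

98.9714%


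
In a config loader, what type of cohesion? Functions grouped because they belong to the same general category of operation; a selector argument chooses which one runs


Reasoning: Grouped by category of activity, not by data or sequence
Type: Logical cohesion

Logical cohesion


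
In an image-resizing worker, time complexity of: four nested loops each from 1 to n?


Reasoning: four levels of nesting
Complexity: O(n^4)

O(n^4)


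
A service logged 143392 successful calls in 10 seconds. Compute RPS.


Formula: throughput = requests / seconds
throughput = 143392 / 10
throughput = 14339.2 requests/second

14339.2 requests/second


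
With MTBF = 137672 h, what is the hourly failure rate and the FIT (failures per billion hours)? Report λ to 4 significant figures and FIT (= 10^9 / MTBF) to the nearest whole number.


Formula: λ = 1 / MTBF; FIT = λ × 1e9 = 1e9 / MTBF
λ = 1 / 137672 ≈ 7.264e-06 failures/hour
FIT = 1e9 / 137672 ≈ 7264 failures per 1e9 hours (nearest whole number)

λ = 7.264e-06 /h, FIT = 7264


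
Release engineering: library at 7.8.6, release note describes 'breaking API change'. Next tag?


Current: 7.8.6
Change category: 'breaking API change' → major bump
SemVer rule: major bump → increment MAJOR, reset MINOR and PATCH to 0
New: 8.0.0

8.0.0


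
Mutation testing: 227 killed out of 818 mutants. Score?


Mutation score = killed / total * 100
Mutation score = 227 / 818 * 100
Mutation score = 27.75%

27.75%


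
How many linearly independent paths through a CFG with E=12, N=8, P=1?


Formula: V(G) = E - N + 2P
V(G) = 12 - 8 + 2*1
V(G) = 4 + 2
V(G) = 6

6


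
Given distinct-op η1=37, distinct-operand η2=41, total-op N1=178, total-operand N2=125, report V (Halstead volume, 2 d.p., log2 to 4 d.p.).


Formula: V = N * log2(η), where N = N1 + N2 and η = η1 + η2
η = 37 + 41 = 78
N = 178 + 125 = 303
log2(78) ≈ 6.2854
V = 303 * 6.2854 = 1904.48

1904.48


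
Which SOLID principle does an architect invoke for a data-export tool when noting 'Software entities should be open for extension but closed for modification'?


This describes the Open/Closed Principle (OCP)

Open/Closed Principle (OCP)


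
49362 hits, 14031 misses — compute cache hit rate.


Formula: hit rate = hits / (hits + misses) * 100
hit rate = 49362 / (49362 + 14031) * 100
hit rate = 49362 / 63393 * 100
hit rate = 77.87%

77.87%


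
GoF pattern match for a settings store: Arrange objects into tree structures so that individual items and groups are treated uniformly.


This matches the Composite pattern

Composite


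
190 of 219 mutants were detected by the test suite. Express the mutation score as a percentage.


Mutation score = killed / total * 100
Mutation score = 190 / 219 * 100
Mutation score = 86.76%

86.76%


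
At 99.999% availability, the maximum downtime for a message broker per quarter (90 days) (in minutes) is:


Formula: allowed downtime = period * (100 - SLA) / 100
Period (quarter (90 days)) = 129600 minutes
Unavailability fraction = (100 - 99.999) / 100
Allowed downtime = 129600 * (100 - 99.999) / 100
Allowed downtime = 1.296 minutes

1.296 minutes


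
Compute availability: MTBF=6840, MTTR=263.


Availability = MTBF / (MTBF + MTTR)
Availability = 6840 / (6840 + 263)
Availability = 6840 / 7103
Availability = 96.2973%

96.2973%


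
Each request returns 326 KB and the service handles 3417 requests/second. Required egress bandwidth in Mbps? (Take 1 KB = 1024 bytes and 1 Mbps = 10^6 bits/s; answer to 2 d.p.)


Formula: Mbps = payload_bytes * RPS * 8 / 1e6
Payload per request = 326 KB = 326 * 1024 = 333824 bytes
Total bytes/sec = 333824 * 3417 = 1140676608
Total bits/sec = 1140676608 * 8 = 9125412864
Mbps = 9125412864 / 1e6 = 9125.41

9125.41 Mbps


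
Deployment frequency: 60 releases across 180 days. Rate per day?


Formula: deployments per day = releases / days
= 60 / 180
= 0.333 deploys/day
(equivalently, 2.33 deploys/week)

0.333 deploys/day


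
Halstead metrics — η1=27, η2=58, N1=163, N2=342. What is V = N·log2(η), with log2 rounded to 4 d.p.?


Formula: V = N * log2(η), where N = N1 + N2 and η = η1 + η2
η = 27 + 58 = 85
N = 163 + 342 = 505
log2(85) ≈ 6.4094
V = 505 * 6.4094 = 3236.75

3236.75


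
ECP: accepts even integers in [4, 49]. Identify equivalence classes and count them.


Constraint: even integers in [4, 49]
Class 1: x < 4 — out-of-range invalid
Class 2: x in [4,49] but odd — wrong type invalid
Class 3: x in [4,49] and even — valid
Class 4: x > 49 — out-of-range invalid
Total equivalence classes: 4

4 equivalence classes


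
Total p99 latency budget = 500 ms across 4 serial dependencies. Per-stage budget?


Formula: per_stage = total_budget / stages
per_stage = 500 / 4
per_stage = 125.0 ms

125.0 ms


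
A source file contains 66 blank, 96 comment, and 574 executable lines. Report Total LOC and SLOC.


Total LOC = blank + comment + code
Total LOC = 66 + 96 + 574 = 736
SLOC (source only) = code = 574

Total LOC: 736, SLOC: 574


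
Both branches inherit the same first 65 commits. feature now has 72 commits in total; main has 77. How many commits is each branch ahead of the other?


Common ancestor: commit #65
feature commits after divergence: 72 - 65 = 7
main commits after divergence: 77 - 65 = 12
feature is 7 commits ahead of main
main is 12 commits ahead of feature

feature ahead: 7, main ahead: 12


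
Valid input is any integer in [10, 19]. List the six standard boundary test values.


Range: [10, 19]
Boundaries: just below min, min, min+1, max-1, max, just above max
Values: [9, 10, 11, 18, 19, 20]

[9, 10, 11, 18, 19, 20]


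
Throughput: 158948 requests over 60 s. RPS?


Formula: throughput = requests / seconds
throughput = 158948 / 60
throughput = 2649.13 requests/second

2649.13 requests/second


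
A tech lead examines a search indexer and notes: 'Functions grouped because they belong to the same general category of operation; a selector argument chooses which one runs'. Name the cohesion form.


Reasoning: Grouped by category of activity, not by data or sequence
Type: Logical cohesion

Logical cohesion


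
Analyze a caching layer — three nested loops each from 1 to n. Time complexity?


Reasoning: three levels of nesting over n
Complexity: O(n^3)

O(n^3)


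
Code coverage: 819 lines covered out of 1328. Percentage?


Coverage = covered / total * 100
Coverage = 819 / 1328 * 100
Coverage = 61.67%

61.67%


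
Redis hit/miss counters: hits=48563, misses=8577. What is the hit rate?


Formula: hit rate = hits / (hits + misses) * 100
hit rate = 48563 / (48563 + 8577) * 100
hit rate = 48563 / 57140 * 100
hit rate = 84.99%

84.99%


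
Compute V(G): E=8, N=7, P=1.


Formula: V(G) = E - N + 2P
V(G) = 8 - 7 + 2*1
V(G) = 1 + 2
V(G) = 3

3


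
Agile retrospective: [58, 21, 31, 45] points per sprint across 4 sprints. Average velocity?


Formula: Avg velocity = Total points / Number of sprints
Points: [58, 21, 31, 45]
Sum = 58 + 21 + 31 + 45 = 155
Avg velocity = 155 / 4 = 38.75 points/sprint

38.75 points/sprint


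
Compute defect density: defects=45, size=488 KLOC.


Defect density = defects / KLOC
Defect density = 45 / 488
Defect density = 0.092 defects/KLOC

0.092 defects/KLOC


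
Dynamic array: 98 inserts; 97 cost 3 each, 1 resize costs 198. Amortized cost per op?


Formula: Amortized cost = Total cost / Operations
Total cost = (97 * 3) + (1 * 198)
Total cost = 291 + 198 = 489
Amortized = 489 / 98 = 4.9898

4.9898


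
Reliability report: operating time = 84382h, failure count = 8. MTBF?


Formula: MTBF = Total operating time / Number of failures
MTBF = 84382 / 8
MTBF = 10547.75 hours

10547.75 hours


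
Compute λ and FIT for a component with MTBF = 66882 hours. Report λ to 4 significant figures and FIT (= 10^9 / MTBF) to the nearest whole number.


Formula: λ = 1 / MTBF; FIT = λ × 1e9 = 1e9 / MTBF
λ = 1 / 66882 ≈ 1.495e-05 failures/hour
FIT = 1e9 / 66882 ≈ 14952 failures per 1e9 hours (nearest whole number)

λ = 1.495e-05 /h, FIT = 14952


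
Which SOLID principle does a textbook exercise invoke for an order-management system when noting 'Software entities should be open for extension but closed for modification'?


This describes the Open/Closed Principle (OCP)

Open/Closed Principle (OCP)


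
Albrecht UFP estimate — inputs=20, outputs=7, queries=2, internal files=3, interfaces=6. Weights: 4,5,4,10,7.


UFP = EI*4 + EO*5 + EQ*4 + ILF*10 + EIF*7
UFP = 20*4 + 7*5 + 2*4 + 3*10 + 6*7
UFP = 80 + 35 + 8 + 30 + 42
UFP = 195

195


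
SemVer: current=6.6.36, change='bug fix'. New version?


Current: 6.6.36
Change category: 'bug fix' → patch bump
SemVer rule: patch bump → increment PATCH (MAJOR and MINOR unchanged)
New: 6.6.37

6.6.37


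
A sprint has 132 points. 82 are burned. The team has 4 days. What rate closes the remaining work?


Formula: Required rate = Remaining points / Days left
Remaining = 132 - 82 = 50 points
Required rate = 50 / 4 = 12.5 points/day

12.5 points/day


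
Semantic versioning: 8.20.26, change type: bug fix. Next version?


Current: 8.20.26
Change category: 'bug fix' → patch bump
SemVer rule: patch bump → increment PATCH (MAJOR and MINOR unchanged)
New: 8.20.27

8.20.27


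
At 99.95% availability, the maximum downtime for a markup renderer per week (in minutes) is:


Formula: allowed downtime = period * (100 - SLA) / 100
Period (week) = 10080 minutes
Unavailability fraction = (100 - 99.95) / 100
Allowed downtime = 10080 * (100 - 99.95) / 100
Allowed downtime = 5.04 minutes

5.04 minutes


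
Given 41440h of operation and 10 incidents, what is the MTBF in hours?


Formula: MTBF = Total operating time / Number of failures
MTBF = 41440 / 10
MTBF = 4144.0 hours

4144.0 hours


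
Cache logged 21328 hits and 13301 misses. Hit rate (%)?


Formula: hit rate = hits / (hits + misses) * 100
hit rate = 21328 / (21328 + 13301) * 100
hit rate = 21328 / 34629 * 100
hit rate = 61.59%

61.59%


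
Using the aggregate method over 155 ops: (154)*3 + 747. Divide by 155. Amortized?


Formula: Amortized cost = Total cost / Operations
Total cost = (154 * 3) + (1 * 747)
Total cost = 462 + 747 = 1209
Amortized = 1209 / 155 = 7.8

7.8


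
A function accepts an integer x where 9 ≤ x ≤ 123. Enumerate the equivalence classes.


Valid range: [9, 123]
Class 1: x < 9 — invalid
Class 2: 9 ≤ x ≤ 123 — valid
Class 3: x > 123 — invalid
Total equivalence classes: 3

3 equivalence classes


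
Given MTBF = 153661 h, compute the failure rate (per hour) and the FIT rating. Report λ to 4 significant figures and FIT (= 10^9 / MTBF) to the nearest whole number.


Formula: λ = 1 / MTBF; FIT = λ × 1e9 = 1e9 / MTBF
λ = 1 / 153661 ≈ 6.508e-06 failures/hour
FIT = 1e9 / 153661 ≈ 6508 failures per 1e9 hours (nearest whole number)

λ = 6.508e-06 /h, FIT = 6508


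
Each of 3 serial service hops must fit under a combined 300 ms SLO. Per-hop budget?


Formula: per_stage = total_budget / stages
per_stage = 300 / 3
per_stage = 100.0 ms

100.0 ms


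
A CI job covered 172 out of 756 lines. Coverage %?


Coverage = covered / total * 100
Coverage = 172 / 756 * 100
Coverage = 22.75%

22.75%


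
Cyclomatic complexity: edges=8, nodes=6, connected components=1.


Formula: V(G) = E - N + 2P
V(G) = 8 - 6 + 2*1
V(G) = 2 + 2
V(G) = 4

4


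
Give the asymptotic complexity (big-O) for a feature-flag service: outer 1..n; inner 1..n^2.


Reasoning: n times n^2
Complexity: O(n^3)

O(n^3)


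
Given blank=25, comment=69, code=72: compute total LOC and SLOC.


Total LOC = blank + comment + code
Total LOC = 25 + 69 + 72 = 166
SLOC (source only) = code = 72

Total LOC: 166, SLOC: 72


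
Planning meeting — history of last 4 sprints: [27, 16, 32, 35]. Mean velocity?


Formula: Avg velocity = Total points / Number of sprints
Points: [27, 16, 32, 35]
Sum = 27 + 16 + 32 + 35 = 110
Avg velocity = 110 / 4 = 27.5 points/sprint

27.5 points/sprint


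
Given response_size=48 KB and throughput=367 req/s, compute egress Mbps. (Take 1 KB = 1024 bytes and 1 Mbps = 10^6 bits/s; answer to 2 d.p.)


Formula: Mbps = payload_bytes * RPS * 8 / 1e6
Payload per request = 48 KB = 48 * 1024 = 49152 bytes
Total bytes/sec = 49152 * 367 = 18038784
Total bits/sec = 18038784 * 8 = 144310272
Mbps = 144310272 / 1e6 = 144.31

144.31 Mbps


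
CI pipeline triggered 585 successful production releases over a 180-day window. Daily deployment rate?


Formula: deployments per day = releases / days
= 585 / 180
= 3.25 deploys/day
(equivalently, 22.75 deploys/week)

3.25 deploys/day


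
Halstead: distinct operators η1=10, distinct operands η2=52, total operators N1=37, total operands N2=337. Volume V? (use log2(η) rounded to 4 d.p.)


Formula: V = N * log2(η), where N = N1 + N2 and η = η1 + η2
η = 10 + 52 = 62
N = 37 + 337 = 374
log2(62) ≈ 5.9542
V = 374 * 5.9542 = 2226.87

2226.87


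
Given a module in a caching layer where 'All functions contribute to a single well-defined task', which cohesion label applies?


Reasoning: Best: single purpose
Type: Functional cohesion

Functional cohesion


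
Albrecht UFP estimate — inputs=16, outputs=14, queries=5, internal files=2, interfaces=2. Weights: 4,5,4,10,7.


UFP = EI*4 + EO*5 + EQ*4 + ILF*10 + EIF*7
UFP = 16*4 + 14*5 + 5*4 + 2*10 + 2*7
UFP = 64 + 70 + 20 + 20 + 14
UFP = 188

188


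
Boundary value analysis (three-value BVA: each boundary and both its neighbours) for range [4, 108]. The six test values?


Range: [4, 108]
Boundaries: just below min, min, min+1, max-1, max, just above max
Values: [3, 4, 5, 107, 108, 109]

[3, 4, 5, 107, 108, 109]


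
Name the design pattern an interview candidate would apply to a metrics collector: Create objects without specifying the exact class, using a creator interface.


This matches the Factory Method pattern

Factory Method


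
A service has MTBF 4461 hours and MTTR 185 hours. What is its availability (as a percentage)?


Availability = MTBF / (MTBF + MTTR)
Availability = 4461 / (4461 + 185)
Availability = 4461 / 4646
Availability = 96.0181%

96.0181%


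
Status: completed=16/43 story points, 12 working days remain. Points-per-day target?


Formula: Required rate = Remaining points / Days left
Remaining = 43 - 16 = 27 points
Required rate = 27 / 12 = 2.25 points/day

2.25 points/day


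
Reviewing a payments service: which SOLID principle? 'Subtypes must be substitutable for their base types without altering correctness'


This describes the Liskov Substitution Principle (LSP)

Liskov Substitution Principle (LSP)


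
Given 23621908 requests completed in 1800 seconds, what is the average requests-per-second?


Formula: throughput = requests / seconds
throughput = 23621908 / 1800
throughput = 13123.28 requests/second

13123.28 requests/second


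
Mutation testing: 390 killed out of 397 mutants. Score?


Mutation score = killed / total * 100
Mutation score = 390 / 397 * 100
Mutation score = 98.24%

98.24%


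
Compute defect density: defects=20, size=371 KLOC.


Defect density = defects / KLOC
Defect density = 20 / 371
Defect density = 0.054 defects/KLOC

0.054 defects/KLOC


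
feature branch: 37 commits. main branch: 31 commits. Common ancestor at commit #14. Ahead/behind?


Common ancestor: commit #14
feature commits after divergence: 37 - 14 = 23
main commits after divergence: 31 - 14 = 17
feature is 23 commits ahead of main
main is 17 commits ahead of feature

feature ahead: 23, main ahead: 17


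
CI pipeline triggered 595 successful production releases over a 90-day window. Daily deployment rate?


Formula: deployments per day = releases / days
= 595 / 90
= 6.611 deploys/day
(equivalently, 46.28 deploys/week)

6.611 deploys/day


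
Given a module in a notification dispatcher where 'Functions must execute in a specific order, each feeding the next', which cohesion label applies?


Reasoning: Output of one is input to next
Type: Sequential cohesion

Sequential cohesion


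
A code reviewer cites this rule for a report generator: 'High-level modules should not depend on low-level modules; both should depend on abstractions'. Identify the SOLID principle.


This describes the Dependency Inversion Principle (DIP)

Dependency Inversion Principle (DIP)


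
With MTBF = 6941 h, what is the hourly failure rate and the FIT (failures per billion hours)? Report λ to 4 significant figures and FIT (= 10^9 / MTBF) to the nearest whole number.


Formula: λ = 1 / MTBF; FIT = λ × 1e9 = 1e9 / MTBF
λ = 1 / 6941 ≈ 1.441e-04 failures/hour
FIT = 1e9 / 6941 ≈ 144071 failures per 1e9 hours (nearest whole number)

λ = 1.441e-04 /h, FIT = 144071


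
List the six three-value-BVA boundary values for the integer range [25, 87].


Range: [25, 87]
Boundaries: just below min, min, min+1, max-1, max, just above max
Values: [24, 25, 26, 86, 87, 88]

[24, 25, 26, 86, 87, 88]


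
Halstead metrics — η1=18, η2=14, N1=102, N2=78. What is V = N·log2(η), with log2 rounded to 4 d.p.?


Formula: V = N * log2(η), where N = N1 + N2 and η = η1 + η2
η = 18 + 14 = 32
N = 102 + 78 = 180
log2(32) ≈ 5.0000
V = 180 * 5.0000 = 900.00

900.00


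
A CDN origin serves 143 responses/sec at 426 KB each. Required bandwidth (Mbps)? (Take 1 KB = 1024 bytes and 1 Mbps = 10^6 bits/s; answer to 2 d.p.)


Formula: Mbps = payload_bytes * RPS * 8 / 1e6
Payload per request = 426 KB = 426 * 1024 = 436224 bytes
Total bytes/sec = 436224 * 143 = 62380032
Total bits/sec = 62380032 * 8 = 499040256
Mbps = 499040256 / 1e6 = 499.04

499.04 Mbps


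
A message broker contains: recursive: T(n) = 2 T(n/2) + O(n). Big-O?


Reasoning: master theorem case 2 (merge-sort recurrence)
Complexity: O(n log n)

O(n log n)


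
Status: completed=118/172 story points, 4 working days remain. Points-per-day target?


Formula: Required rate = Remaining points / Days left
Remaining = 172 - 118 = 54 points
Required rate = 54 / 4 = 13.5 points/day

13.5 points/day


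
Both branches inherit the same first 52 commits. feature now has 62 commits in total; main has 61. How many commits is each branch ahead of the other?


Common ancestor: commit #52
feature commits after divergence: 62 - 52 = 10
main commits after divergence: 61 - 52 = 9
feature is 10 commits ahead of main
main is 9 commits ahead of feature

feature ahead: 10, main ahead: 9


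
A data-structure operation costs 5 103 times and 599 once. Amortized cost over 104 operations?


Formula: Amortized cost = Total cost / Operations
Total cost = (103 * 5) + (1 * 599)
Total cost = 515 + 599 = 1114
Amortized = 1114 / 104 = 10.7115

10.7115


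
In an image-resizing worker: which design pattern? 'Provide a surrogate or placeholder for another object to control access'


This matches the Proxy pattern

Proxy


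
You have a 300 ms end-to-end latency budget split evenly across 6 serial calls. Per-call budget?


Formula: per_stage = total_budget / stages
per_stage = 300 / 6
per_stage = 50.0 ms

50.0 ms


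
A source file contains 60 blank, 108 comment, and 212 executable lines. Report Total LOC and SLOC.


Total LOC = blank + comment + code
Total LOC = 60 + 108 + 212 = 380
SLOC (source only) = code = 212

Total LOC: 380, SLOC: 212


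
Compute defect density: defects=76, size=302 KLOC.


Defect density = defects / KLOC
Defect density = 76 / 302
Defect density = 0.252 defects/KLOC

0.252 defects/KLOC


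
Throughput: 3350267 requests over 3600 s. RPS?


Formula: throughput = requests / seconds
throughput = 3350267 / 3600
throughput = 930.63 requests/second

930.63 requests/second


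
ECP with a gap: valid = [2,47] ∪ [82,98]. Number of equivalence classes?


Valid ranges: [2,47] and [82,98]
Class 1: x < 2 — invalid
Class 2: 2 ≤ x ≤ 47 — valid
Class 3: 47 < x < 82 — invalid (gap between ranges)
Class 4: 82 ≤ x ≤ 98 — valid
Class 5: x > 98 — invalid
Total equivalence classes: 5

5 equivalence classes


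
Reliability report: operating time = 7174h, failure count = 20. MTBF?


Formula: MTBF = Total operating time / Number of failures
MTBF = 7174 / 20
MTBF = 358.7 hours

358.7 hours


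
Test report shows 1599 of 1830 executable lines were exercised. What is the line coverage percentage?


Coverage = covered / total * 100
Coverage = 1599 / 1830 * 100
Coverage = 87.38%

87.38%


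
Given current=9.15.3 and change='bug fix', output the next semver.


Current: 9.15.3
Change category: 'bug fix' → patch bump
SemVer rule: patch bump → increment PATCH (MAJOR and MINOR unchanged)
New: 9.15.4

9.15.4


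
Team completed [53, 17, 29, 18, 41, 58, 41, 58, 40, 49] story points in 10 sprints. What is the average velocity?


Formula: Avg velocity = Total points / Number of sprints
Points: [53, 17, 29, 18, 41, 58, 41, 58, 40, 49]
Sum = 53 + 17 + 29 + 18 + 41 + 58 + 41 + 58 + 40 + 49 = 404
Avg velocity = 404 / 10 = 40.4 points/sprint

40.4 points/sprint


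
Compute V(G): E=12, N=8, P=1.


Formula: V(G) = E - N + 2P
V(G) = 12 - 8 + 2*1
V(G) = 4 + 2
V(G) = 6

6


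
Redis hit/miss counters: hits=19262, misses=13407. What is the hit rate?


Formula: hit rate = hits / (hits + misses) * 100
hit rate = 19262 / (19262 + 13407) * 100
hit rate = 19262 / 32669 * 100
hit rate = 58.96%

58.96%
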